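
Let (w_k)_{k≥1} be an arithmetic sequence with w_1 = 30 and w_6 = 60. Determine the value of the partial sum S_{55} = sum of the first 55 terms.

Common difference d = (60 - 30) / (6 - 1) = 6.
w_k = 30 + (k - 1)·6.
w_{55} = 354; S = 55·(30 + 354)/2 = 10560.

10560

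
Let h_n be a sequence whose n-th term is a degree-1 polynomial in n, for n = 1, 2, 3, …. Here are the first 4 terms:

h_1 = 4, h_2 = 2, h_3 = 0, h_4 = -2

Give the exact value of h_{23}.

-40

1st diffs: -2, -2, -2 (constant).
So h_n = -2n + 6.
Evaluating at n = 23 gives h_{23} = -40.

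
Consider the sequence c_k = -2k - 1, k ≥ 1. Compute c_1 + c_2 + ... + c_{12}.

-168

Over k = 1..12: Σk = 78.
Total = (-2)·78 + (-1)·12 = -168.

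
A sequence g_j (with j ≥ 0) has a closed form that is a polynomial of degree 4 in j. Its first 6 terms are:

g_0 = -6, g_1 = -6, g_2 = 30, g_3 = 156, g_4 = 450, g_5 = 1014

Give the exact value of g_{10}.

1st diffs: 0, 36, 126, 294, 564.
2nd diffs: 36, 90, 168, 270.
3rd diffs: 54, 78, 102.
4th diffs: 24, 24 (constant).
Newton forward-difference form: g_j = -6 + 36·C(j,2) + 54·C(j,3) + 24·C(j,4).
At j = 10: j = 10, so g_{10} = -6 + 1620 + 6480 + 5040 = 13134.

13134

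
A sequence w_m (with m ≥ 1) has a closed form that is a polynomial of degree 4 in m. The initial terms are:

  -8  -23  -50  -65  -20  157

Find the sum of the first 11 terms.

1st diffs: -15, -27, -15, 45, 177.
2nd diffs: -12, 12, 60, 132.
3rd diffs: 24, 48, 72.
4th diffs: 24, 24 (constant).
So w_m = m^4 - 6m^3 + 5m^2 - 3m - 5.
Continuing: …, 562, 1315, 2560, 4465, …, w_{11} = 7222.
Summing m = 1..11 (11 terms) gives 16115.

16115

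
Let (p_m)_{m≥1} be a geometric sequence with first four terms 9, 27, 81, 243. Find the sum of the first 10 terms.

Common ratio r = 3.
p_m = 9·3^(m-1).
S = 9·(3^10 - 1)/(3 - 1) = 9·(59049 - 1)/(2) = 265716.

265716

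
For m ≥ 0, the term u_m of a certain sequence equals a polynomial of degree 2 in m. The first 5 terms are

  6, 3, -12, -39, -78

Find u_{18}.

-1884

1st diffs: -3, -15, -27, -39.
2nd diffs: -12, -12, -12 (constant).
So u_m = -6m^2 + 3m + 6.
Evaluating at m = 18 gives u_{18} = -1884.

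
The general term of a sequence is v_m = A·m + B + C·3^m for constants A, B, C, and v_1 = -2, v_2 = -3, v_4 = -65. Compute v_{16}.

At m = 1, 2, 4: A + B + 3C = -2; 2A + B + 9C = -3; 4A + B + 81C = -65.
Subtracting the first from the second: A + 6C = -1.
Subtracting the second from the third: 2A + 72C = -62.
Solving: C = -1, A = 5, then B = -4.
Therefore v_{16} = 80 + (-4) + (-1)·43046721 = -43046645.

-43046645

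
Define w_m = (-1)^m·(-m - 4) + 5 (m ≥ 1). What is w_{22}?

-21

(-1)^22 = 1; -m - 4 at m=22 is -26; so w_{22} = -21.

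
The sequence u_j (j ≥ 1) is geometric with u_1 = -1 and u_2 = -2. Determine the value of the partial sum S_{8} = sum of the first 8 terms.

-255

Common ratio r = 2.
u_j = (-1)·2^(j-1).
S = (-1)·(2^8 - 1)/(2 - 1) = (-1)·(256 - 1)/(1) = -255.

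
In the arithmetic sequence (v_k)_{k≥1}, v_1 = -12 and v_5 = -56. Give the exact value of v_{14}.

Common difference d = (-56 - (-12)) / (5 - 1) = -11.
v_k = -12 + (k - 1)·(-11).
v_{14} = -12 + 13·(-11) = -155.

-155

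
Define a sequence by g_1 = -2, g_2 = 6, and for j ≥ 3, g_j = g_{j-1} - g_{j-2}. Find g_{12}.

Compute successive terms:
g_3 = 8; g_4 = 2; g_5 = -6; g_6 = -8; g_7 = -2; g_8 = 6; g_9 = 8; g_{10} = 2; g_{11} = -6; g_{12} = -8.

-8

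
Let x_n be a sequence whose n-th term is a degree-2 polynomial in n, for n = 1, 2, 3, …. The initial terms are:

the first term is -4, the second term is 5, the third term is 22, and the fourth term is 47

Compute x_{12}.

1st diffs: 9, 17, 25.
2nd diffs: 8, 8 (constant).
Newton forward-difference form: x_n = -4 + 9·C(n-1,1) + 8·C(n-1,2).
At n = 12: n-1 = 11, so x_{12} = -4 + 99 + 440 = 535.

535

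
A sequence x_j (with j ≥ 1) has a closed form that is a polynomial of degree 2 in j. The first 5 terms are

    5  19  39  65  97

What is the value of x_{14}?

1st diffs: 14, 20, 26, 32.
2nd diffs: 6, 6, 6 (constant).
Newton forward-difference form: x_j = 5 + 14·C(j-1,1) + 6·C(j-1,2).
At j = 14: j-1 = 13, so x_{14} = 5 + 182 + 468 = 655.

655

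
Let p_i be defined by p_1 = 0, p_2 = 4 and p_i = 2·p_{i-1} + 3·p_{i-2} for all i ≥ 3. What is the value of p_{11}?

p_3 = 8; p_4 = 28; p_5 = 80; p_6 = 244; p_7 = 728; p_8 = 2188; p_9 = 6560; p_{10} = 19684; p_{11} = 59048.
(Characteristic roots are 3 and -1.)

59048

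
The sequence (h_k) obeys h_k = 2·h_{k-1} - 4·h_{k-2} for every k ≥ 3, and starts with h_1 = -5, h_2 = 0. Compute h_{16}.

163840

Applying the relation repeatedly:
h_3 = 20  h_4 = 40  h_5 = 0  …  h_{13} = -20480  h_{14} = 0  h_{15} = 81920  h_{16} = 163840.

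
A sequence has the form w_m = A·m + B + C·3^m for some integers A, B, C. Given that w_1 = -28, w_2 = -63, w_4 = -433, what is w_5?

-1248

Plug in m = 1, 2, 4: A + B + 3C = -28; 2A + B + 9C = -63; 4A + B + 81C = -433.
Subtracting the first from the second: A + 6C = -35.
Subtracting the second from the third: 2A + 72C = -370.
Solving: C = -5, A = -5, then B = -8.
Hence w_5 = -5·5 + (-8) + (-5)·243 = -1248.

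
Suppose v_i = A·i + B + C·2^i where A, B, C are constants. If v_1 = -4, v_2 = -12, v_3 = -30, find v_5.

-146

The three given values yield: A + B + 2C = -4; 2A + B + 4C = -12; 3A + B + 8C = -30.
Subtracting the first from the second: A + 2C = -8.
Subtracting the second from the third: A + 4C = -18.
Solving: C = -5, A = 2, then B = 4.
Therefore v_5 = 10 + 4 + (-5)·32 = -146.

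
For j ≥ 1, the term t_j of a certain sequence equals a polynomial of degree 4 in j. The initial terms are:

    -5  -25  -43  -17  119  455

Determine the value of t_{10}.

1st diffs: -20, -18, 26, 136, 336.
2nd diffs: 2, 44, 110, 200.
3rd diffs: 42, 66, 90.
4th diffs: 24, 24 (constant).
Newton forward-difference form: t_j = -5 + (-20)·C(j-1,1) + 2·C(j-1,2) + 42·C(j-1,3) + 24·C(j-1,4).
At j = 10: j-1 = 9, so t_{10} = -5 - 180 + 72 + 3528 + 3024 = 6439.

6439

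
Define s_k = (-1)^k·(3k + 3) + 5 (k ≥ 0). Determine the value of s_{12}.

(-1)^12 = 1; 3k + 3 at k=12 is 39; so s_{12} = 44.

44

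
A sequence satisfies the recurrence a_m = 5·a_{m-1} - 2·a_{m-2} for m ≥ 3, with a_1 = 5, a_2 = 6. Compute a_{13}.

74954560

Applying the relation repeatedly:
a_3 = 20; a_4 = 88; a_5 = 400; …; a_{10} = 789696; a_{11} = 3602240; a_{12} = 16431808; a_{13} = 74954560.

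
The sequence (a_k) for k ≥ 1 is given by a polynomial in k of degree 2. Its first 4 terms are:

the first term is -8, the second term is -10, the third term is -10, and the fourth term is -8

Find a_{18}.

1st diffs: -2, 0, 2.
2nd diffs: 2, 2 (constant).
So a_k = k^2 - 5k - 4.
Evaluating at k = 18 gives a_{18} = 230.

230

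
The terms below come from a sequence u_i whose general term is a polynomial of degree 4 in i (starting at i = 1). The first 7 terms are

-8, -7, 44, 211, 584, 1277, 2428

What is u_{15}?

52604

1st diffs: 1, 51, 167, 373, 693, 1151.
2nd diffs: 50, 116, 206, 320, 458.
3rd diffs: 66, 90, 114, 138.
4th diffs: 24, 24, 24 (constant).
Newton forward-difference form: u_i = -8 + 1·C(i-1,1) + 50·C(i-1,2) + 66·C(i-1,3) + 24·C(i-1,4).
At i = 15: i-1 = 14, so u_{15} = -8 + 14 + 4550 + 24024 + 24024 = 52604.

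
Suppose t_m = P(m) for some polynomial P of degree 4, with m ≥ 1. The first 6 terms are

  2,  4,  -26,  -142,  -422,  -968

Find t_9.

-5582

1st diffs: 2, -30, -116, -280, -546.
2nd diffs: -32, -86, -164, -266.
3rd diffs: -54, -78, -102.
4th diffs: -24, -24 (constant).
Newton forward-difference form: t_m = 2 + 2·C(m-1,1) + (-32)·C(m-1,2) + (-54)·C(m-1,3) + (-24)·C(m-1,4).
At m = 9: m-1 = 8, so t_9 = 2 + 16 - 896 - 3024 - 1680 = -5582.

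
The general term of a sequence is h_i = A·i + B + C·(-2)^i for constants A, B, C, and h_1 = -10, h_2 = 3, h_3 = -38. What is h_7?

-418

At i = 1, 2, 3: A + B - 2C = -10; 2A + B + 4C = 3; 3A + B - 8C = -38.
Subtracting the first from the second: A + 6C = 13.
Subtracting the second from the third: A - 12C = -41.
Solving: C = 3, A = -5, then B = 1.
So h_i = -5·i + 1 + 3·(-2)^i; at i=7 this is -418.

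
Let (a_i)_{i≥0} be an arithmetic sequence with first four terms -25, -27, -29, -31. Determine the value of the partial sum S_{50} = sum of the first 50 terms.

-3700

Common difference d = -2.
a_i = -25 + (i - 0)·(-2).
a_{49} = -123; S = 50·(-25 + (-123))/2 = -3700.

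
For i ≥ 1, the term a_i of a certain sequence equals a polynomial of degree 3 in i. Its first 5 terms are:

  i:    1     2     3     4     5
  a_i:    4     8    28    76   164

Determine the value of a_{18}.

1st diffs: 4, 20, 48, 88.
2nd diffs: 16, 28, 40.
3rd diffs: 12, 12 (constant).
Newton forward-difference form: a_i = 4 + 4·C(i-1,1) + 16·C(i-1,2) + 12·C(i-1,3).
At i = 18: i-1 = 17, so a_{18} = 4 + 68 + 2176 + 8160 = 10408.

10408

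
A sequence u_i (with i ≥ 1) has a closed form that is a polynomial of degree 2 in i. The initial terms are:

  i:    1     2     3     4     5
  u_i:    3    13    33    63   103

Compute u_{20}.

1st diffs: 10, 20, 30, 40.
2nd diffs: 10, 10, 10 (constant).
Newton forward-difference form: u_i = 3 + 10·C(i-1,1) + 10·C(i-1,2).
At i = 20: i-1 = 19, so u_{20} = 3 + 190 + 1710 = 1903.

1903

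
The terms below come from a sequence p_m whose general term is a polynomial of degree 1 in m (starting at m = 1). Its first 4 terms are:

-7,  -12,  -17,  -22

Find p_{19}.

1st diffs: -5, -5, -5 (constant).
So p_m = -5m - 2.
Evaluating at m = 19 gives p_{19} = -97.

-97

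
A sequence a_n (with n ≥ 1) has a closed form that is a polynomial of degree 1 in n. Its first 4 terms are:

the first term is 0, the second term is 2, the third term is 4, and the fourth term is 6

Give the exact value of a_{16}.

30

1st diffs: 2, 2, 2 (constant).
So a_n = 2n - 2.
Evaluating at n = 16 gives a_{16} = 30.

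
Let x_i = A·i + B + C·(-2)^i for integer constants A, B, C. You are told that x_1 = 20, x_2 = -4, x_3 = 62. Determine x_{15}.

163934

Plug in i = 1, 2, 3: A + B - 2C = 20; 2A + B + 4C = -4; 3A + B - 8C = 62.
Subtracting the first from the second: A + 6C = -24.
Subtracting the second from the third: A - 12C = 66.
Solving: C = -5, A = 6, then B = 4.
Therefore x_{15} = 90 + 4 + (-5)·(-32768) = 163934.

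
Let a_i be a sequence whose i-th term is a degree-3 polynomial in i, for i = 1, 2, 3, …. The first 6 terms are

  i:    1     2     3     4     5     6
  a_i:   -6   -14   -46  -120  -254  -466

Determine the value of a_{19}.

1st diffs: -8, -32, -74, -134, -212.
2nd diffs: -24, -42, -60, -78.
3rd diffs: -18, -18, -18 (constant).
So a_i = -3i^3 + 6i^2 - 5i - 4.
Evaluating at i = 19 gives a_{19} = -18510.

-18510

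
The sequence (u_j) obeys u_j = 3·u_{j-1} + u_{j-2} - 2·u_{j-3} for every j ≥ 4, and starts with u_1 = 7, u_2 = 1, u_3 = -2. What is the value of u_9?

-6002

u_4 = -19; u_5 = -61; u_6 = -198; u_7 = -617; u_8 = -1927; u_9 = -6002.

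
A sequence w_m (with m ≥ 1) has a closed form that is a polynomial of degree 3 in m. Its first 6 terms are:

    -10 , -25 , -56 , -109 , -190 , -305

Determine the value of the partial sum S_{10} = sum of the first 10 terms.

-3955

1st diffs: -15, -31, -53, -81, -115.
2nd diffs: -16, -22, -28, -34.
3rd diffs: -6, -6, -6 (constant).
Newton forward-difference form: w_m = -10 + (-15)·C(m-1,1) + (-16)·C(m-1,2) + (-6)·C(m-1,3).
Continuing: -460, -661, -914, -1225.
Summing m = 1..10 (10 terms) gives -3955.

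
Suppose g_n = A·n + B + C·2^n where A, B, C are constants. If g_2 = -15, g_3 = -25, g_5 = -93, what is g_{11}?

-6129

The three given values yield: 2A + B + 4C = -15; 3A + B + 8C = -25; 5A + B + 32C = -93.
Subtracting the first from the second: A + 4C = -10.
Subtracting the second from the third: 2A + 24C = -68.
Solving: C = -3, A = 2, then B = -7.
Hence g_{11} = 2·11 + (-7) + (-3)·2048 = -6129.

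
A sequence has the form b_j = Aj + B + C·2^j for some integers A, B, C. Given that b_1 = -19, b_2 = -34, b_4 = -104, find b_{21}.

Write the equations: A + B + 2C = -19; 2A + B + 4C = -34; 4A + B + 16C = -104.
Subtracting the first from the second: A + 2C = -15.
Subtracting the second from the third: 2A + 12C = -70.
Solving: C = -5, A = -5, then B = -4.
So b_j = -5·j + (-4) + (-5)·2^j; at j=21 this is -10485869.

-10485869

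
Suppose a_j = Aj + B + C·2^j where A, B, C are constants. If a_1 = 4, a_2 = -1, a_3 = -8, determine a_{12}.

-4123

Plug in j = 1, 2, 3: A + B + 2C = 4; 2A + B + 4C = -1; 3A + B + 8C = -8.
Subtracting the first from the second: A + 2C = -5.
Subtracting the second from the third: A + 4C = -7.
Solving: C = -1, A = -3, then B = 9.
So a_j = -3·j + 9 + (-1)·2^j; at j=12 this is -4123.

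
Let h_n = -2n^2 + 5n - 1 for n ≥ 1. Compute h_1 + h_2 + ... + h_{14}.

-1519

Over n = 1..14: Σn = 105, Σn² = 1015.
Total = (-2)·1015 + (5)·105 + (-1)·14 = -1519.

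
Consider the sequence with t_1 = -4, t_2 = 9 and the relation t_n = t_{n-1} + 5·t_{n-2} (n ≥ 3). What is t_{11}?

9999

Compute successive terms:
t_3 = -11; t_4 = 34; t_5 = -21; t_6 = 149; t_7 = 44; t_8 = 789; t_9 = 1009; t_{10} = 4954; t_{11} = 9999.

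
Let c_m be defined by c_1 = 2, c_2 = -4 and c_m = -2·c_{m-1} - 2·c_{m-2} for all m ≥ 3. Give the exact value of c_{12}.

0

Compute successive terms:
c_3 = 4;  c_4 = 0;  c_5 = -8;  c_6 = 16;  c_7 = -16;  c_8 = 0;  c_9 = 32;  c_{10} = -64;  c_{11} = 64;  c_{12} = 0.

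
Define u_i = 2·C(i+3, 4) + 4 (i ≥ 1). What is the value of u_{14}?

C(17, 4) = 2380, so u_{14} = 4764.

4764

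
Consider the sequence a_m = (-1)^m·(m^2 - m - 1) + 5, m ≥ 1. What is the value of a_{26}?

(-1)^26 = 1; m^2 - m - 1 at m=26 is 649; so a_{26} = 654.

654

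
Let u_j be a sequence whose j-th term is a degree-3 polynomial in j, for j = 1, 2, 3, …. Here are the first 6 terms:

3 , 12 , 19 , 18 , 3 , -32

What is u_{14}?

1st diffs: 9, 7, -1, -15, -35.
2nd diffs: -2, -8, -14, -20.
3rd diffs: -6, -6, -6 (constant).
So u_j = -j^3 + 5j^2 + j - 2.
Evaluating at j = 14 gives u_{14} = -1752.

-1752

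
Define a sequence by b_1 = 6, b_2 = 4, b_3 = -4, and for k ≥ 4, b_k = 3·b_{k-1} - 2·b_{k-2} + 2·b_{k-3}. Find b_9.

Compute successive terms:
b_4 = -8, b_5 = -8, b_6 = -16, b_7 = -48, b_8 = -128, b_9 = -320.

-320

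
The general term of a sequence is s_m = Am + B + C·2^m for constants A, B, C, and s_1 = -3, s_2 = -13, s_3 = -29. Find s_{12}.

-12329

At m = 1, 2, 3: A + B + 2C = -3; 2A + B + 4C = -13; 3A + B + 8C = -29.
Subtracting the first from the second: A + 2C = -10.
Subtracting the second from the third: A + 4C = -16.
Solving: C = -3, A = -4, then B = 7.
Therefore s_{12} = -48 + 7 + (-3)·4096 = -12329.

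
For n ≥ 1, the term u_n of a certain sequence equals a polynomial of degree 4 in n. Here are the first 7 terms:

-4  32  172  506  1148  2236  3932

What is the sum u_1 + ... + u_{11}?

59884

1st diffs: 36, 140, 334, 642, 1088, 1696.
2nd diffs: 104, 194, 308, 446, 608.
3rd diffs: 90, 114, 138, 162.
4th diffs: 24, 24, 24 (constant).
So u_n = n^4 + 5n^3 - 3n^2 - 5n - 2.
Continuing: 6422, 9916, 14648, 20876.
Summing n = 1..11 (11 terms) gives 59884.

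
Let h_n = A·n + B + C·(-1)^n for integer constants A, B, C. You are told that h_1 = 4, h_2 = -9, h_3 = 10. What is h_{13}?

40

Plug in n = 1, 2, 3: A + B - C = 4; 2A + B + C = -9; 3A + B - C = 10.
Subtracting the first from the second: A + 2C = -13.
Subtracting the second from the third: A - 2C = 19.
Solving: C = -8, A = 3, then B = -7.
Therefore h_{13} = 39 + (-7) + (-8)·(-1) = 40.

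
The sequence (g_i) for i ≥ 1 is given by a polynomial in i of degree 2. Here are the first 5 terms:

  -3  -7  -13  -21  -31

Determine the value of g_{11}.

-133

1st diffs: -4, -6, -8, -10.
2nd diffs: -2, -2, -2 (constant).
Newton forward-difference form: g_i = -3 + (-4)·C(i-1,1) + (-2)·C(i-1,2).
At i = 11: i-1 = 10, so g_{11} = -3 - 40 - 90 = -133.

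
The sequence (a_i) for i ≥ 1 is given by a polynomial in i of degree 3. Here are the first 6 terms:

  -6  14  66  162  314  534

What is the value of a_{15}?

1st diffs: 20, 52, 96, 152, 220.
2nd diffs: 32, 44, 56, 68.
3rd diffs: 12, 12, 12 (constant).
So a_i = 2i^3 + 4i^2 - 6i - 6.
Evaluating at i = 15 gives a_{15} = 7554.

7554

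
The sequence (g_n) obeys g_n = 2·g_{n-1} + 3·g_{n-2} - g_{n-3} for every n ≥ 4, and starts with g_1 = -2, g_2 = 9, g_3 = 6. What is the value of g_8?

Step forward from the initial values:
g_4 = 41; g_5 = 91; g_6 = 299; g_7 = 830; g_8 = 2466.

2466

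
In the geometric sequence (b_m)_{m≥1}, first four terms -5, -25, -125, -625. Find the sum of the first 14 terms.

Common ratio r = 5.
b_m = (-5)·5^(m-1).
S = (-5)·(5^14 - 1)/(5 - 1) = (-5)·(6103515625 - 1)/(4) = -7629394530.

-7629394530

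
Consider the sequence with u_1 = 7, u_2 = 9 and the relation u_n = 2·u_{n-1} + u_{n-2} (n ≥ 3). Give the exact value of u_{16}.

2320699

Step forward from the initial values:
u_3 = 25; u_4 = 59; u_5 = 143; …; u_{13} = 164927; u_{14} = 398169; u_{15} = 961265; u_{16} = 2320699.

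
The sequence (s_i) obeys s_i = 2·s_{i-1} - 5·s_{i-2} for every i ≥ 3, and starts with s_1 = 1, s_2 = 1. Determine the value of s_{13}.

s_3 = -3, s_4 = -11, s_5 = -7, …, s_{10} = -1199, s_{11} = 237, s_{12} = 6469, s_{13} = 11753.

11753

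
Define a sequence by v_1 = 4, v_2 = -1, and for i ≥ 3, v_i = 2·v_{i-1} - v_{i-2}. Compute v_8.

-31

Compute successive terms:
v_3 = -6; v_4 = -11; v_5 = -16; v_6 = -21; v_7 = -26; v_8 = -31.
(Characteristic roots are 1 and 1.)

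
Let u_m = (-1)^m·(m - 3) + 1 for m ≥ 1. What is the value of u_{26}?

(-1)^26 = 1; m - 3 at m=26 is 23; so u_{26} = 24.

24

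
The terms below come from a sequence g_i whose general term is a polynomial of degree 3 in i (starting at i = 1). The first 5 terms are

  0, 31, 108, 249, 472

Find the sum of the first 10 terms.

10695

1st diffs: 31, 77, 141, 223.
2nd diffs: 46, 64, 82.
3rd diffs: 18, 18 (constant).
So g_i = 3i^3 + 5i^2 - 5i - 3.
Continuing: …, 795, 1236, 1813, 2544, …, g_{10} = 3447.
Summing i = 1..10 (10 terms) gives 10695.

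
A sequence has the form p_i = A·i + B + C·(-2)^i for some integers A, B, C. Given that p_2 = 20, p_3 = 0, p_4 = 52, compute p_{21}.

At i = 2, 3, 4: 2A + B + 4C = 20; 3A + B - 8C = 0; 4A + B + 16C = 52.
Subtracting the first from the second: A - 12C = -20.
Subtracting the second from the third: A + 24C = 52.
Solving: C = 2, A = 4, then B = 4.
Hence p_{21} = 4·21 + 4 + 2·(-2097152) = -4194216.

-4194216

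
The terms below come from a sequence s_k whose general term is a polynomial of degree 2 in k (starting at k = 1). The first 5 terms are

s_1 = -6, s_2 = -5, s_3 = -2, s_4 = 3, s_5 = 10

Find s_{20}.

1st diffs: 1, 3, 5, 7.
2nd diffs: 2, 2, 2 (constant).
So s_k = k^2 - 2k - 5.
Evaluating at k = 20 gives s_{20} = 355.

355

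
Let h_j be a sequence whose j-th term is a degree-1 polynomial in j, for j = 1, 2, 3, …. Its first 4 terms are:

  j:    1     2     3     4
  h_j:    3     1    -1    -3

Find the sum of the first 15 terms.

1st diffs: -2, -2, -2 (constant).
So h_j = -2j + 5.
Continuing: …, -5, -7, -9, -11, …, h_{15} = -25.
Summing j = 1..15 (15 terms) gives -165.

-165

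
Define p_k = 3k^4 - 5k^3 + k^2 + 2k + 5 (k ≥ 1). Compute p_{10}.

p_{10} = 3·10^4 - 5·10^3 + 1·10^2 + 2·10 + 5 = 25125.

25125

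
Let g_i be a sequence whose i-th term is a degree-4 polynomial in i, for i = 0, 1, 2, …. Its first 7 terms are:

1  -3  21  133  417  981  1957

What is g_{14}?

1st diffs: -4, 24, 112, 284, 564, 976.
2nd diffs: 28, 88, 172, 280, 412.
3rd diffs: 60, 84, 108, 132.
4th diffs: 24, 24, 24 (constant).
So g_i = i^4 + 4i^3 - 5i^2 - 4i + 1.
Evaluating at i = 14 gives g_{14} = 48357.

48357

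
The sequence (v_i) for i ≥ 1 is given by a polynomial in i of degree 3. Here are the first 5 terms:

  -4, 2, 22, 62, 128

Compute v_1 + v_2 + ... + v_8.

1st diffs: 6, 20, 40, 66.
2nd diffs: 14, 20, 26.
3rd diffs: 6, 6 (constant).
So v_i = i^3 + i^2 - 4i - 2.
Continuing: 226, 362, 542.
Summing i = 1..8 (8 terms) gives 1340.

1340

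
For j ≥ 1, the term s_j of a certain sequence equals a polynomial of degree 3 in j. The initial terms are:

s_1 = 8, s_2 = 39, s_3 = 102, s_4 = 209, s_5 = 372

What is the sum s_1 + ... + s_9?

5388

1st diffs: 31, 63, 107, 163.
2nd diffs: 32, 44, 56.
3rd diffs: 12, 12 (constant).
Newton forward-difference form: s_j = 8 + 31·C(j-1,1) + 32·C(j-1,2) + 12·C(j-1,3).
Continuing: 603, 914, 1317, 1824.
Summing j = 1..9 (9 terms) gives 5388.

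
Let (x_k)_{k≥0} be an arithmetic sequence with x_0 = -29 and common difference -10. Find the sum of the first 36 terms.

-7344

x_k = -29 + (k - 0)·(-10).
x_{35} = -379; S = 36·(-29 + (-379))/2 = -7344.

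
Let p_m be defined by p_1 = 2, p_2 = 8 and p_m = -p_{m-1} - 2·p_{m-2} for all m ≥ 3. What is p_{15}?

732

Iterate the recurrence:
p_3 = -12;  p_4 = -4;  p_5 = 28;  …;  p_{12} = 140;  p_{13} = -452;  p_{14} = 172;  p_{15} = 732.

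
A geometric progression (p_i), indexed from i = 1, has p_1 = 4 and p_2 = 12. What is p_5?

Common ratio r = 3.
p_i = 4·3^(i-1).
p_5 = 4·3^4 = 324.

324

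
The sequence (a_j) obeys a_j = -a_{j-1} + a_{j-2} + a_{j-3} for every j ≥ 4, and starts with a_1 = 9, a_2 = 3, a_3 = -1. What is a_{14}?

Compute successive terms:
a_4 = 13;  a_5 = -11;  a_6 = 23;  …;  a_{11} = -41;  a_{12} = 53;  a_{13} = -51;  a_{14} = 63.

63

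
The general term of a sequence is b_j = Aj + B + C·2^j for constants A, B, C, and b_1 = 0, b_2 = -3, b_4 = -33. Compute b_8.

-741

Plug in j = 1, 2, 4: A + B + 2C = 0; 2A + B + 4C = -3; 4A + B + 16C = -33.
Subtracting the first from the second: A + 2C = -3.
Subtracting the second from the third: 2A + 12C = -30.
Solving: C = -3, A = 3, then B = 3.
Hence b_8 = 3·8 + 3 + (-3)·256 = -741.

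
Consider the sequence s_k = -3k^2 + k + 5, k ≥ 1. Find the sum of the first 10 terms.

-1050

Over k = 1..10: Σk = 55, Σk² = 385.
Total = (-3)·385 + (1)·55 + (5)·10 = -1050.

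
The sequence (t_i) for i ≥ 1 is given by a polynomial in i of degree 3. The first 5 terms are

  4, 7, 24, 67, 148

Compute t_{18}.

10119

1st diffs: 3, 17, 43, 81.
2nd diffs: 14, 26, 38.
3rd diffs: 12, 12 (constant).
So t_i = 2i^3 - 5i^2 + 4i + 3.
Evaluating at i = 18 gives t_{18} = 10119.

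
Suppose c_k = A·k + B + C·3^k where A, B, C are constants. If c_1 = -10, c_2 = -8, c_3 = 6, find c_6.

At k = 1, 2, 3: A + B + 3C = -10; 2A + B + 9C = -8; 3A + B + 27C = 6.
Subtracting the first from the second: A + 6C = 2.
Subtracting the second from the third: A + 18C = 14.
Solving: C = 1, A = -4, then B = -9.
Therefore c_6 = -24 + (-9) + 1·729 = 696.

696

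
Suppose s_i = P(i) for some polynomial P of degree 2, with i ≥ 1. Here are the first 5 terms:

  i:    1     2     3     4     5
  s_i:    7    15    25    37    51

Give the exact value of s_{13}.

1st diffs: 8, 10, 12, 14.
2nd diffs: 2, 2, 2 (constant).
Newton forward-difference form: s_i = 7 + 8·C(i-1,1) + 2·C(i-1,2).
At i = 13: i-1 = 12, so s_{13} = 7 + 96 + 132 = 235.

235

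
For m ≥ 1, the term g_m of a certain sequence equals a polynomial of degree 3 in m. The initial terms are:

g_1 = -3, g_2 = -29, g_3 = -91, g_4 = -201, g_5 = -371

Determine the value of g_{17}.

1st diffs: -26, -62, -110, -170.
2nd diffs: -36, -48, -60.
3rd diffs: -12, -12 (constant).
Newton forward-difference form: g_m = -3 + (-26)·C(m-1,1) + (-36)·C(m-1,2) + (-12)·C(m-1,3).
At m = 17: m-1 = 16, so g_{17} = -3 - 416 - 4320 - 6720 = -11459.

-11459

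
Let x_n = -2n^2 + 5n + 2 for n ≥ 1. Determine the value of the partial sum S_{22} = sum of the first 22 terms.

-6281

Over n = 1..22: Σn = 253, Σn² = 3795.
Total = (-2)·3795 + (5)·253 + (2)·22 = -6281.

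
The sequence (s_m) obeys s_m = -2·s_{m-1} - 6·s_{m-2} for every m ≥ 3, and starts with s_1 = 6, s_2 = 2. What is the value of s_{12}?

-107968

Iterate the recurrence:
s_3 = -40, s_4 = 68, s_5 = 104, s_6 = -616, s_7 = 608, s_8 = 2480, s_9 = -8608, s_{10} = 2336, s_{11} = 46976, s_{12} = -107968.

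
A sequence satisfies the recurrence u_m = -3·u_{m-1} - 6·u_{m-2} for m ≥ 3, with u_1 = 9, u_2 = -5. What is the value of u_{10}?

22923

Applying the relation repeatedly:
u_3 = -39  u_4 = 147  u_5 = -207  u_6 = -261  u_7 = 2025  u_8 = -4509  u_9 = 1377  u_{10} = 22923.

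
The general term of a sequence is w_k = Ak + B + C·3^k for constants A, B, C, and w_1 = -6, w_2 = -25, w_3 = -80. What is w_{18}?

Write the equations: A + B + 3C = -6; 2A + B + 9C = -25; 3A + B + 27C = -80.
Subtracting the first from the second: A + 6C = -19.
Subtracting the second from the third: A + 18C = -55.
Solving: C = -3, A = -1, then B = 4.
Hence w_{18} = -1·18 + 4 + (-3)·387420489 = -1162261481.

-1162261481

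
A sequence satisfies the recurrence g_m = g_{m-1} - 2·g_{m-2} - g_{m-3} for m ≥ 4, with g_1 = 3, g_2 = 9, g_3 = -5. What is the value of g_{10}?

Compute successive terms:
g_4 = -26; g_5 = -25; g_6 = 32; g_7 = 108; g_8 = 69; g_9 = -179; g_{10} = -425.

-425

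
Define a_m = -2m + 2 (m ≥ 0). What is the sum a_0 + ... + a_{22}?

Over m = 0..22: Σm = 253.
Total = (-2)·253 + (2)·23 = -460.

-460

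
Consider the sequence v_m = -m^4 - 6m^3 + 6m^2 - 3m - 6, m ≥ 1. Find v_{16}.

v_{16} = -1·16^4 - 6·16^3 + 6·16^2 - 3·16 - 6 = -88630.

-88630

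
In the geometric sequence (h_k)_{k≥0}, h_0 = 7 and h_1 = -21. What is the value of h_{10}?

413343

Common ratio r = -3.
h_k = 7·(-3)^(k-0).
h_{10} = 7·(-3)^10 = 413343.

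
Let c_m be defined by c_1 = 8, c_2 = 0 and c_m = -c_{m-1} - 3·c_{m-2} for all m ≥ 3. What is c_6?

-120

Step forward from the initial values:
c_3 = -24;  c_4 = 24;  c_5 = 48;  c_6 = -120.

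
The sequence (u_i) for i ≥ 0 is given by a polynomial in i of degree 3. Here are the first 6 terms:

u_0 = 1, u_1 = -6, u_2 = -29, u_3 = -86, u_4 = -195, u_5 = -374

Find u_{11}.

-3926

1st diffs: -7, -23, -57, -109, -179.
2nd diffs: -16, -34, -52, -70.
3rd diffs: -18, -18, -18 (constant).
Newton forward-difference form: u_i = 1 + (-7)·C(i,1) + (-16)·C(i,2) + (-18)·C(i,3).
At i = 11: i = 11, so u_{11} = 1 - 77 - 880 - 2970 = -3926.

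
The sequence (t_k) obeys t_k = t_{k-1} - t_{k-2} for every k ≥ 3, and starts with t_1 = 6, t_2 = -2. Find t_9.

Iterate the recurrence:
t_3 = -8; t_4 = -6; t_5 = 2; t_6 = 8; t_7 = 6; t_8 = -2; t_9 = -8.

-8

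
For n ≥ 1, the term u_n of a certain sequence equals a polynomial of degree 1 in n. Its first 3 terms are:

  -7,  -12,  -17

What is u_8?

1st diffs: -5, -5 (constant).
So u_n = -5n - 2.
Evaluating at n = 8 gives u_8 = -42.

-42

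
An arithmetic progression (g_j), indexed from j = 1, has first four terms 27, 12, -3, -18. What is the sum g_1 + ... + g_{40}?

-10620

Common difference d = -15.
g_j = 27 + (j - 1)·(-15).
g_{40} = -558; S = 40·(27 + (-558))/2 = -10620.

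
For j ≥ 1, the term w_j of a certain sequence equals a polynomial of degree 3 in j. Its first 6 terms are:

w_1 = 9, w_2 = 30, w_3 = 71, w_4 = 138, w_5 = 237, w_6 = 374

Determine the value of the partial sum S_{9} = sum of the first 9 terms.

3273

1st diffs: 21, 41, 67, 99, 137.
2nd diffs: 20, 26, 32, 38.
3rd diffs: 6, 6, 6 (constant).
Newton forward-difference form: w_j = 9 + 21·C(j-1,1) + 20·C(j-1,2) + 6·C(j-1,3).
Continuing: 555, 786, 1073.
Summing j = 1..9 (9 terms) gives 3273.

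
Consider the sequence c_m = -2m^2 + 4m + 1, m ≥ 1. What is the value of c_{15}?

c_{15} = -2·15^2 + 4·15 + 1 = -389.

-389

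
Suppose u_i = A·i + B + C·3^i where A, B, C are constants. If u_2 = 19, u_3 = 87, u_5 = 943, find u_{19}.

Plug in i = 2, 3, 5: 2A + B + 9C = 19; 3A + B + 27C = 87; 5A + B + 243C = 943.
Subtracting the first from the second: A + 18C = 68.
Subtracting the second from the third: 2A + 216C = 856.
Solving: C = 4, A = -4, then B = -9.
Hence u_{19} = -4·19 + (-9) + 4·1162261467 = 4649045783.

4649045783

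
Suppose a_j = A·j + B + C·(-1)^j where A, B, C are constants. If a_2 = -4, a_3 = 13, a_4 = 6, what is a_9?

43

Plug in j = 2, 3, 4: 2A + B + C = -4; 3A + B - C = 13; 4A + B + C = 6.
Subtracting the first from the second: A - 2C = 17.
Subtracting the second from the third: A + 2C = -7.
Solving: C = -6, A = 5, then B = -8.
Hence a_9 = 5·9 + (-8) + (-6)·(-1) = 43.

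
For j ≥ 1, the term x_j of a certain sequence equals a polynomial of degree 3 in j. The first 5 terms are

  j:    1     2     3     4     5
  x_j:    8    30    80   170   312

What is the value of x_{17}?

1st diffs: 22, 50, 90, 142.
2nd diffs: 28, 40, 52.
3rd diffs: 12, 12 (constant).
So x_j = 2j^3 + 2j^2 + 2j + 2.
Evaluating at j = 17 gives x_{17} = 10440.

10440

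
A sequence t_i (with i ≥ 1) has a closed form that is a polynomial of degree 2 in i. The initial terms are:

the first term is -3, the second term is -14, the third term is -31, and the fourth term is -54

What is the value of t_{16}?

1st diffs: -11, -17, -23.
2nd diffs: -6, -6 (constant).
So t_i = -3i^2 - 2i + 2.
Evaluating at i = 16 gives t_{16} = -798.

-798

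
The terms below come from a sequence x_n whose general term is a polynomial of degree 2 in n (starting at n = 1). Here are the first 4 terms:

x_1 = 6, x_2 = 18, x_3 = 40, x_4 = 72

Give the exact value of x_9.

382

1st diffs: 12, 22, 32.
2nd diffs: 10, 10 (constant).
Newton forward-difference form: x_n = 6 + 12·C(n-1,1) + 10·C(n-1,2).
At n = 9: n-1 = 8, so x_9 = 6 + 96 + 280 = 382.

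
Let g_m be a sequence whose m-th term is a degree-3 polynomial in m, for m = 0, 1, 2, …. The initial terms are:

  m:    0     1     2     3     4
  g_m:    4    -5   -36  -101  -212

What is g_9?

-1877

1st diffs: -9, -31, -65, -111.
2nd diffs: -22, -34, -46.
3rd diffs: -12, -12 (constant).
Newton forward-difference form: g_m = 4 + (-9)·C(m,1) + (-22)·C(m,2) + (-12)·C(m,3).
At m = 9: m = 9, so g_9 = 4 - 81 - 792 - 1008 = -1877.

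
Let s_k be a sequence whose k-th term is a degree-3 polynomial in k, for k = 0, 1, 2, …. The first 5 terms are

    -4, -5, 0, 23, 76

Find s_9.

1st diffs: -1, 5, 23, 53.
2nd diffs: 6, 18, 30.
3rd diffs: 12, 12 (constant).
Newton forward-difference form: s_k = -4 + (-1)·C(k,1) + 6·C(k,2) + 12·C(k,3).
At k = 9: k = 9, so s_9 = -4 - 9 + 216 + 1008 = 1211.

1211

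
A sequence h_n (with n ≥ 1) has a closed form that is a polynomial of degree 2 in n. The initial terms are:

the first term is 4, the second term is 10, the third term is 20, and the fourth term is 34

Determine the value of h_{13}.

340

1st diffs: 6, 10, 14.
2nd diffs: 4, 4 (constant).
So h_n = 2n^2 + 2.
Evaluating at n = 13 gives h_{13} = 340.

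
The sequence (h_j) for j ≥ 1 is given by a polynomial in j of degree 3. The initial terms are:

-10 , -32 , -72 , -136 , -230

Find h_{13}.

1st diffs: -22, -40, -64, -94.
2nd diffs: -18, -24, -30.
3rd diffs: -6, -6 (constant).
Newton forward-difference form: h_j = -10 + (-22)·C(j-1,1) + (-18)·C(j-1,2) + (-6)·C(j-1,3).
At j = 13: j-1 = 12, so h_{13} = -10 - 264 - 1188 - 1320 = -2782.

-2782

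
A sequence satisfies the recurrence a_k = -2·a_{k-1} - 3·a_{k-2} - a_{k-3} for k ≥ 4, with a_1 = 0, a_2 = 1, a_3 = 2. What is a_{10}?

Iterate the recurrence:
a_4 = -7;  a_5 = 7;  a_6 = 5;  a_7 = -24;  a_8 = 26;  a_9 = 15;  a_{10} = -84.

-84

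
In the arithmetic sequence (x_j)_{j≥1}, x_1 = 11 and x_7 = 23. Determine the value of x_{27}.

Common difference d = (23 - 11) / (7 - 1) = 2.
x_j = 11 + (j - 1)·2.
x_{27} = 11 + 26·2 = 63.

63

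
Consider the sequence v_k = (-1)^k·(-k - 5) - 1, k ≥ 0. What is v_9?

(-1)^9 = -1; -k - 5 at k=9 is -14; so v_9 = 13.

13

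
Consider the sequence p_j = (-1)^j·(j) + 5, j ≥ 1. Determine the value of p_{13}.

-8

(-1)^13 = -1; j at j=13 is 13; so p_{13} = -8.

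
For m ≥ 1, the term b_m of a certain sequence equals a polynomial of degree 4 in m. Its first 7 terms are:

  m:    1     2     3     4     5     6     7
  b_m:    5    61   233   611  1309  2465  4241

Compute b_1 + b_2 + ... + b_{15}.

1st diffs: 56, 172, 378, 698, 1156, 1776.
2nd diffs: 116, 206, 320, 458, 620.
3rd diffs: 90, 114, 138, 162.
4th diffs: 24, 24, 24 (constant).
Newton forward-difference form: b_m = 5 + 56·C(m-1,1) + 116·C(m-1,2) + 90·C(m-1,3) + 24·C(m-1,4).
Continuing: …, 6823, 10421, 15269, 21625, …, b_{15} = 68129.
Summing m = 1..15 (15 terms) gives 253657.

253657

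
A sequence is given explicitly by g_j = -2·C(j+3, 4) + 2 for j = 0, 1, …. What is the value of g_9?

-988

C(12, 4) = 495, so g_9 = -988.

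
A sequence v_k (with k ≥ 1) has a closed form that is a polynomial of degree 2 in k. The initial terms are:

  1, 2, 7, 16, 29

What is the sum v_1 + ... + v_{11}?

1st diffs: 1, 5, 9, 13.
2nd diffs: 4, 4, 4 (constant).
Newton forward-difference form: v_k = 1 + 1·C(k-1,1) + 4·C(k-1,2).
Continuing: …, 46, 67, 92, 121, …, v_{11} = 191.
Summing k = 1..11 (11 terms) gives 726.

726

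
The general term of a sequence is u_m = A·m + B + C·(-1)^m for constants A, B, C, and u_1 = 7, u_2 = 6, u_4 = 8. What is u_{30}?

34

Write the equations: A + B - C = 7; 2A + B + C = 6; 4A + B + C = 8.
Subtracting the first from the second: A + 2C = -1.
Subtracting the second from the third: 2A = 2.
Solving: C = -1, A = 1, then B = 5.
So u_m = 1·m + 5 + (-1)·(-1)^m; at m=30 this is 34.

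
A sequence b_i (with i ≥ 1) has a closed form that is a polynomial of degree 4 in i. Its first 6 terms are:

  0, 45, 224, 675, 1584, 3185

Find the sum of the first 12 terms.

138776

1st diffs: 45, 179, 451, 909, 1601.
2nd diffs: 134, 272, 458, 692.
3rd diffs: 138, 186, 234.
4th diffs: 48, 48 (constant).
Newton forward-difference form: b_i = 45·C(i-1,1) + 134·C(i-1,2) + 138·C(i-1,3) + 48·C(i-1,4).
Continuing: …, 5760, 9639, 15200, 22869, …, b_{12} = 46475.
Summing i = 1..12 (12 terms) gives 138776.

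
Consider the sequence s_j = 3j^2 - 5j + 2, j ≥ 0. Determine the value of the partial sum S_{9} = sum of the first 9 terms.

Over j = 0..8: Σj = 36, Σj² = 204.
Total = (3)·204 + (-5)·36 + (2)·9 = 450.

450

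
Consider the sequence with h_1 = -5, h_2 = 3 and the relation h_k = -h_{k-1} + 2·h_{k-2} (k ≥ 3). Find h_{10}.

1363

Step forward from the initial values:
h_3 = -13, h_4 = 19, h_5 = -45, h_6 = 83, h_7 = -173, h_8 = 339, h_9 = -685, h_{10} = 1363.
(Characteristic roots are 1 and -2.)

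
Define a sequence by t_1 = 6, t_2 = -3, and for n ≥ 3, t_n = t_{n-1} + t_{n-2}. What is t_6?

Applying the relation repeatedly:
t_3 = 3;  t_4 = 0;  t_5 = 3;  t_6 = 3.

3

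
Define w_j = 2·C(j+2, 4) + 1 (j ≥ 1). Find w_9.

661

C(11, 4) = 330, so w_9 = 661.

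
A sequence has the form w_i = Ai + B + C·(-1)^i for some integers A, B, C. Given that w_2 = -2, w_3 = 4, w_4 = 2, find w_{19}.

The three given values yield: 2A + B + C = -2; 3A + B - C = 4; 4A + B + C = 2.
Subtracting the first from the second: A - 2C = 6.
Subtracting the second from the third: A + 2C = -2.
Solving: C = -2, A = 2, then B = -4.
Therefore w_{19} = 38 + (-4) + (-2)·(-1) = 36.

36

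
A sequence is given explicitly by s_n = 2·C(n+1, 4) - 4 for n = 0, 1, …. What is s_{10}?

656

C(11, 4) = 330, so s_{10} = 656.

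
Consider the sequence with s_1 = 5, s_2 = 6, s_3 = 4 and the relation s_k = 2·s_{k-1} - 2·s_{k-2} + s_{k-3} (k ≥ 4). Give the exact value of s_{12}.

2

Iterate the recurrence:
s_4 = 1, s_5 = 0, s_6 = 2, s_7 = 5, s_8 = 6, s_9 = 4, s_{10} = 1, s_{11} = 0, s_{12} = 2.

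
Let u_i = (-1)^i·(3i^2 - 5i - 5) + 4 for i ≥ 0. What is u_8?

(-1)^8 = 1; 3i^2 - 5i - 5 at i=8 is 147; so u_8 = 151.

151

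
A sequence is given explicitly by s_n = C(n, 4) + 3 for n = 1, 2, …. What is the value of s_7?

C(7, 4) = 35, so s_7 = 38.

38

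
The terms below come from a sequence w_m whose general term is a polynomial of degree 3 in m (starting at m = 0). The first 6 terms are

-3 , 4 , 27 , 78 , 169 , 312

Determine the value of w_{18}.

1st diffs: 7, 23, 51, 91, 143.
2nd diffs: 16, 28, 40, 52.
3rd diffs: 12, 12, 12 (constant).
So w_m = 2m^3 + 2m^2 + 3m - 3.
Evaluating at m = 18 gives w_{18} = 12363.

12363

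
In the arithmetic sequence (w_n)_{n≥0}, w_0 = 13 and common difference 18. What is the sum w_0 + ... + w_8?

w_n = 13 + (n - 0)·18.
w_8 = 157; S = 9·(13 + 157)/2 = 765.

765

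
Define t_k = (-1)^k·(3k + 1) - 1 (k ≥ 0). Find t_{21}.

(-1)^21 = -1; 3k + 1 at k=21 is 64; so t_{21} = -65.

-65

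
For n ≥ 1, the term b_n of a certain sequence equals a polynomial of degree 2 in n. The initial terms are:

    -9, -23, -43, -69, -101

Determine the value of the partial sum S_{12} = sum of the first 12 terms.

-2352

1st diffs: -14, -20, -26, -32.
2nd diffs: -6, -6, -6 (constant).
Newton forward-difference form: b_n = -9 + (-14)·C(n-1,1) + (-6)·C(n-1,2).
Continuing: …, -139, -183, -233, -289, …, b_{12} = -493.
Summing n = 1..12 (12 terms) gives -2352.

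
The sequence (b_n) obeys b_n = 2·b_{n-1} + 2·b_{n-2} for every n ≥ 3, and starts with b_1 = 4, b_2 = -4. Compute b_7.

Applying the relation repeatedly:
b_3 = 0  b_4 = -8  b_5 = -16  b_6 = -48  b_7 = -128.

-128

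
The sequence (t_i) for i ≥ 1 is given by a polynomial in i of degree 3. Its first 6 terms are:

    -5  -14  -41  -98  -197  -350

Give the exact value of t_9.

-1253

1st diffs: -9, -27, -57, -99, -153.
2nd diffs: -18, -30, -42, -54.
3rd diffs: -12, -12, -12 (constant).
Newton forward-difference form: t_i = -5 + (-9)·C(i-1,1) + (-18)·C(i-1,2) + (-12)·C(i-1,3).
At i = 9: i-1 = 8, so t_9 = -5 - 72 - 504 - 672 = -1253.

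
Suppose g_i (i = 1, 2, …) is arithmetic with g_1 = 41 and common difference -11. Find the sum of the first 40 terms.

g_i = 41 + (i - 1)·(-11).
g_{40} = -388; S = 40·(41 + (-388))/2 = -6940.

-6940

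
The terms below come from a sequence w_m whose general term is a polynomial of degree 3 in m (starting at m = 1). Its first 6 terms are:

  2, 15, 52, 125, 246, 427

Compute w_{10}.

1st diffs: 13, 37, 73, 121, 181.
2nd diffs: 24, 36, 48, 60.
3rd diffs: 12, 12, 12 (constant).
Newton forward-difference form: w_m = 2 + 13·C(m-1,1) + 24·C(m-1,2) + 12·C(m-1,3).
At m = 10: m-1 = 9, so w_{10} = 2 + 117 + 864 + 1008 = 1991.

1991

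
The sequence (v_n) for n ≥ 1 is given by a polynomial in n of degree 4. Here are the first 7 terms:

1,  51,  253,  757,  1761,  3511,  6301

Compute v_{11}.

35421

1st diffs: 50, 202, 504, 1004, 1750, 2790.
2nd diffs: 152, 302, 500, 746, 1040.
3rd diffs: 150, 198, 246, 294.
4th diffs: 48, 48, 48 (constant).
Newton forward-difference form: v_n = 1 + 50·C(n-1,1) + 152·C(n-1,2) + 150·C(n-1,3) + 48·C(n-1,4).
At n = 11: n-1 = 10, so v_{11} = 1 + 500 + 6840 + 18000 + 10080 = 35421.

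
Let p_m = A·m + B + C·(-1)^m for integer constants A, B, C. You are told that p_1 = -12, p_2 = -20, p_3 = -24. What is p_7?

Write the equations: A + B - C = -12; 2A + B + C = -20; 3A + B - C = -24.
Subtracting the first from the second: A + 2C = -8.
Subtracting the second from the third: A - 2C = -4.
Solving: C = -1, A = -6, then B = -7.
Therefore p_7 = -42 + (-7) + (-1)·(-1) = -48.

-48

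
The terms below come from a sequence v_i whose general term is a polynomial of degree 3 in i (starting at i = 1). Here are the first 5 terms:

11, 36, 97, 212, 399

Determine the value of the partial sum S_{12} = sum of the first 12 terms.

18612

1st diffs: 25, 61, 115, 187.
2nd diffs: 36, 54, 72.
3rd diffs: 18, 18 (constant).
So v_i = 3i^3 + 4i + 4.
Continuing: …, 676, 1061, 1572, 2227, …, v_{12} = 5236.
Summing i = 1..12 (12 terms) gives 18612.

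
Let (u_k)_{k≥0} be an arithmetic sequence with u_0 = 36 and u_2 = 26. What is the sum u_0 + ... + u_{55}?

-5684

Common difference d = (26 - 36) / (2 - 0) = -5.
u_k = 36 + (k - 0)·(-5).
u_{55} = -239; S = 56·(36 + (-239))/2 = -5684.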